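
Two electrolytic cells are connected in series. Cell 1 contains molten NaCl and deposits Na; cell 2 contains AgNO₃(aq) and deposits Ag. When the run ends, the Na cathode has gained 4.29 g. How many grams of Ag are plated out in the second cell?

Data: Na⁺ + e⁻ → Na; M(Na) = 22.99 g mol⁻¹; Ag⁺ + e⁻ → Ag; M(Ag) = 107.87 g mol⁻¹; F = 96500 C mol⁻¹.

20.1 g

n(Na) = 4.29 / 22.99 = 0.1866 mol.
Since Na⁺ + e⁻ → Na, n(e⁻) passed = 1 × 0.1866 = 0.1866 mol.
Cells in series carry the same charge, so the same 0.1866 mol of electrons passes through cell 2.
Ag⁺ + e⁻ → Ag, so n(Ag) = 0.1866 / 1 = 0.1866 mol.
m(Ag) = 0.1866 × 107.87 = 20.1 g.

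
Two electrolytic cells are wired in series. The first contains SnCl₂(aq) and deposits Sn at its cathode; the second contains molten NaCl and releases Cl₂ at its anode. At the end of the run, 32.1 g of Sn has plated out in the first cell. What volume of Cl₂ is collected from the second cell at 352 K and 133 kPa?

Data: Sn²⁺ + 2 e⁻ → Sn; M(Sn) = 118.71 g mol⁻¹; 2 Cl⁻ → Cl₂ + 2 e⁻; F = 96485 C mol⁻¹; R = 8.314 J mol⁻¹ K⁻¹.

5.95 L

n(Sn) = 32.1 / 118.71 = 0.2704 mol, so n(e⁻) = 2 × 0.2704 = 0.5408 mol.
The cells are in series, so the same 0.5408 mol of electrons passes through the second cell.
2 Cl⁻ → Cl₂ + 2 e⁻ — 2 mol e⁻ per mol Cl₂, so n(Cl₂) = 0.5408/2 = 0.2704 mol.
V = nRT/P = (0.2704 × 8.314 × 352) / (133 × 10³) = 0.00595 m³ = 5.95 L.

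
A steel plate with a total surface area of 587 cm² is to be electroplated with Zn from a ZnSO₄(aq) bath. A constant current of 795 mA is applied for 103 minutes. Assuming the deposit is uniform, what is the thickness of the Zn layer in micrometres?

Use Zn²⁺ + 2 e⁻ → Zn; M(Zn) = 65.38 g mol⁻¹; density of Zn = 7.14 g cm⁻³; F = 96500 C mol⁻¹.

Q = I·t = 0.7950 × 6180.0 = 4913 C; n(e⁻) = 0.05091 mol.
n(Zn) = n(e⁻)/2 = 0.02546 mol, so m = 0.02546 × 65.38 = 1.664 g.
Volume = m/ρ = 1.664 / 7.14 = 0.2331 cm³.
Thickness = V/A = 0.2331 / 587 = 3.97 × 10⁻⁴ cm = 3.97 μm.

3.97 μm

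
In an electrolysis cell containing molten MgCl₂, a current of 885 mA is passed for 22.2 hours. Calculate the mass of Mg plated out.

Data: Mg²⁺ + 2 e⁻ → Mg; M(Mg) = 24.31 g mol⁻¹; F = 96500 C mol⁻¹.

Q = I·t = 0.8850 A × 79920 s = 70730 C.
n(e⁻) = Q/F = 70730 / 96500 = 0.7329 mol.
Mg²⁺ + 2 e⁻ → Mg, so n(Mg) = n(e⁻)/2 = 0.3665 mol.
m = n·M = 0.3665 × 24.31 = 8.91 g.

8.91 g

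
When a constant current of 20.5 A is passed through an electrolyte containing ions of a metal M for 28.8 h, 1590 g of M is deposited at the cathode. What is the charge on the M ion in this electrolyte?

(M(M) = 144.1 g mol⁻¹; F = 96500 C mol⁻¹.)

Q = I·t = 20.50 A × 103680 s = 2125000 C, so n(e⁻) = 2125000/96500 = 22.03 mol.
n(M) deposited = 1590 / 144.1 = 11.03 mol.
Electrons per atom = n(e⁻)/n(M) = 22.03 / 11.03 = 2.00 ≈ 2, so the ion is M²⁺.

+2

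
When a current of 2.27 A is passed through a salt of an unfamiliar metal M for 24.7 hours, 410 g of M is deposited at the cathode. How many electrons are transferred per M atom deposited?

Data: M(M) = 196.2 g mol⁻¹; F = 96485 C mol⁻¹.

1

Q = I·t = 2.270 A × 88920 s = 201800 C, so n(e⁻) = 201800/96485 = 2.092 mol.
n(M) deposited = 410 / 196.2 = 2.090 mol.
Electrons per atom = n(e⁻)/n(M) = 2.092 / 2.090 = 1.00 ≈ 1, so the ion is M⁺.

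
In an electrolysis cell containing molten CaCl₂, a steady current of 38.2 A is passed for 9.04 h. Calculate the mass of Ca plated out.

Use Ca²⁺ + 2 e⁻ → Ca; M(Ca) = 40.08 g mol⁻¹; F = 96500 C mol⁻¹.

258 g

Q = I·t = 38.20 A × 32544 s = 1243000 C.
n(e⁻) = Q/F = 1243000 / 96500 = 12.88 mol.
Ca²⁺ + 2 e⁻ → Ca, so n(Ca) = n(e⁻)/2 = 6.441 mol.
m = n·M = 6.441 × 40.08 = 258 g.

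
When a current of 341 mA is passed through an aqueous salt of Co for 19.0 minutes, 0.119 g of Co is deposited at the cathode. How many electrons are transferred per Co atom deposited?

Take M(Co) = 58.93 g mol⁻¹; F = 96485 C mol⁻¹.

Q = I·t = 0.3410 A × 1140.0 s = 388.7 C, so n(e⁻) = 388.7/96485 = 0.004029 mol.
n(Co) deposited = 0.119 / 58.93 = 0.002019 mol.
Electrons per atom = n(e⁻)/n(Co) = 0.004029 / 0.002019 = 2.00 ≈ 2, so the ion is Co²⁺.

2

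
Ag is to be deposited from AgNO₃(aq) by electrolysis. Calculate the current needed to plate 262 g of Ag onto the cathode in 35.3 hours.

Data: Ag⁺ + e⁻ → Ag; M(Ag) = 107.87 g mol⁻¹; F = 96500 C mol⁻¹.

n(Ag) = 262 / 107.87 = 2.429 mol.
n(e⁻) = 1 × 2.429 = 2.429 mol.
Q = n(e⁻)·F = 2.429 × 96500 = 234400 C.
I = Q/t = 234400 / 127080 s = 1.84 A.

1.84 A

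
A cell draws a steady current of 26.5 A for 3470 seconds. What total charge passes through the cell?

92000 C

Q = I·t = 26.50 A × 3470.0 s = 92000 C.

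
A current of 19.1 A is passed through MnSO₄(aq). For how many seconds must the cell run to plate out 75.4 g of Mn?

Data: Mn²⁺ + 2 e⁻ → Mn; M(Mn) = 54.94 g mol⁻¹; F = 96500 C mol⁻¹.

n(Mn) = m/M = 75.4 / 54.94 = 1.372 mol.
Each Mn atom requires 2 electrons, so n(e⁻) = 2 × 1.372 = 2.745 mol.
Q = n(e⁻)·F = 2.745 × 96500 = 264900 C.
t = Q/I = 264900 / 19.10 A = 13870 s.

13900 s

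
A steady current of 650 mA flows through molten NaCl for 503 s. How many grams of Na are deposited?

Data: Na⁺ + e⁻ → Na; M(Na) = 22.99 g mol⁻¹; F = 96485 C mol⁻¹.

Q = I·t = 0.6500 A × 503.00 s = 327.0 C.
n(e⁻) = Q/F = 327.0 / 96485 = 0.003389 mol.
Na⁺ + e⁻ → Na, so n(Na) = n(e⁻)/1 = 0.003389 mol.
m = n·M = 0.003389 × 22.99 = 0.0779 g.

0.0779 g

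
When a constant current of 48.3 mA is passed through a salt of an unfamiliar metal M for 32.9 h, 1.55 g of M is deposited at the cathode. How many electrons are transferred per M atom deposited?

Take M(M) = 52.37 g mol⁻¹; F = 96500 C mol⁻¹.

Q = I·t = 0.04830 A × 118440 s = 5721 C, so n(e⁻) = 5721/96500 = 0.05928 mol.
n(M) deposited = 1.55 / 52.37 = 0.02960 mol.
Electrons per atom = n(e⁻)/n(M) = 0.05928 / 0.02960 = 2.00 ≈ 2, so the ion is M²⁺.

2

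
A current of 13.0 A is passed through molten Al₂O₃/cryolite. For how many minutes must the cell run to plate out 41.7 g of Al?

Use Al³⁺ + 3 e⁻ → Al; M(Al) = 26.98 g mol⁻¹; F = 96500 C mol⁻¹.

n(Al) = m/M = 41.7 / 26.98 = 1.546 mol.
Each Al atom requires 3 electrons, so n(e⁻) = 3 × 1.546 = 4.637 mol.
Q = n(e⁻)·F = 4.637 × 96500 = 447400 C.
t = Q/I = 447400 / 13.00 A = 34420 s = 574 min.

574 min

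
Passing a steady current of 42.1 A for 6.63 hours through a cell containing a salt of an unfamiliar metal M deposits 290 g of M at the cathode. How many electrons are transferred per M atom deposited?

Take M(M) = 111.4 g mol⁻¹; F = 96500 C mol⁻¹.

4

Q = I·t = 42.10 A × 23868 s = 1005000 C, so n(e⁻) = 1005000/96500 = 10.41 mol.
n(M) deposited = 290 / 111.4 = 2.603 mol.
Electrons per atom = n(e⁻)/n(M) = 10.41 / 2.603 = 4.00 ≈ 4, so the ion is M⁴⁺.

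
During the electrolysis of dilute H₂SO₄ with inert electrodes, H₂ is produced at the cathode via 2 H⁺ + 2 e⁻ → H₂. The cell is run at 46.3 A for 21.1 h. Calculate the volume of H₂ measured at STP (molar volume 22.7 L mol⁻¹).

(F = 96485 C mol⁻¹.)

414 L

Q = I·t = 46.30 A × 75960 s = 3517000 C.
n(e⁻) = Q/F = 3517000 / 96485 = 36.45 mol.
2 electrons are transferred per H₂ molecule, so n(H₂) = 36.45 / 2 = 18.23 mol.
V = n × V_m = 18.23 × 22.7 = 414 L.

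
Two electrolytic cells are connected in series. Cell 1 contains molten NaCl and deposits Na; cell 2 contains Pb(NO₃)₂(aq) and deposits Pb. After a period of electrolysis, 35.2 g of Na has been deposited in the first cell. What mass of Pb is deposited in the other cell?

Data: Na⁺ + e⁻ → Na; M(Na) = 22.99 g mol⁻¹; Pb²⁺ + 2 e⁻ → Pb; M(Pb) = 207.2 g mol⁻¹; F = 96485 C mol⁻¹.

n(Na) = 35.2 / 22.99 = 1.531 mol.
Since Na⁺ + e⁻ → Na, n(e⁻) passed = 1 × 1.531 = 1.531 mol.
Cells in series carry the same charge, so the same 1.531 mol of electrons passes through cell 2.
Pb²⁺ + 2 e⁻ → Pb, so n(Pb) = 1.531 / 2 = 0.7656 mol.
m(Pb) = 0.7656 × 207.2 = 159 g.

159 g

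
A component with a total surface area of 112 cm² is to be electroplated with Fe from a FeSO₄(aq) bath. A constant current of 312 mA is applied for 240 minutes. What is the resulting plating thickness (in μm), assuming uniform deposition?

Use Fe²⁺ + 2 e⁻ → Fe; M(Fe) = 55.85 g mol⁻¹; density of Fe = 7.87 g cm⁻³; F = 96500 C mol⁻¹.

Q = I·t = 0.3120 × 14400 = 4493 C; n(e⁻) = 0.04656 mol.
n(Fe) = n(e⁻)/2 = 0.02328 mol, so m = 0.02328 × 55.85 = 1.300 g.
Volume = m/ρ = 1.300 / 7.87 = 0.1652 cm³.
Thickness = V/A = 0.1652 / 112 = 0.00147 cm = 14.7 μm.

14.7 μm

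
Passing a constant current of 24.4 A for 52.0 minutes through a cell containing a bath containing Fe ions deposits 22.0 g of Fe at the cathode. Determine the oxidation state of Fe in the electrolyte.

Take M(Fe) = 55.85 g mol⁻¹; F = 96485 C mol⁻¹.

+2

Q = I·t = 24.40 A × 3120.0 s = 76130 C, so n(e⁻) = 76130/96485 = 0.7890 mol.
n(Fe) deposited = 22.0 / 55.85 = 0.3939 mol.
Electrons per atom = n(e⁻)/n(Fe) = 0.7890 / 0.3939 = 2.00 ≈ 2, so the ion is Fe²⁺.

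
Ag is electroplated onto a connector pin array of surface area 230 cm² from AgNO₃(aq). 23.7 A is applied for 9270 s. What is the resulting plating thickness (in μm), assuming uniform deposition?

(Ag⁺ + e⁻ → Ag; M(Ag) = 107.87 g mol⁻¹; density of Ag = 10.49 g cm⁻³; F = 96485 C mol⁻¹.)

Q = I·t = 23.70 × 9270.0 = 219700 C; n(e⁻) = 2.277 mol.
n(Ag) = n(e⁻)/1 = 2.277 mol, so m = 2.277 × 107.87 = 245.6 g.
Volume = m/ρ = 245.6 / 10.49 = 23.41 cm³.
Thickness = V/A = 23.41 / 230 = 0.102 cm = 1020 μm.

1020 μm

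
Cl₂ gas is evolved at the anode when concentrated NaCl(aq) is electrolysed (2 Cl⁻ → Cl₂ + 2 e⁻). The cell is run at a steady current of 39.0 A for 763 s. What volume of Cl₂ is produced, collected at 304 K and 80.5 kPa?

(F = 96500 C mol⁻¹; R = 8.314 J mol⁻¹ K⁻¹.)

4.84 L

Q = I·t = 39.00 A × 763.00 s = 29760 C.
n(e⁻) = Q/F = 29760 / 96500 = 0.3084 mol.
2 electrons are transferred per Cl₂ molecule, so n(Cl₂) = 0.3084 / 2 = 0.1542 mol.
V = nRT/P = (0.1542 × 8.314 × 304) / (80.5 × 10³ Pa) = 0.00484 m³ = 4.84 L.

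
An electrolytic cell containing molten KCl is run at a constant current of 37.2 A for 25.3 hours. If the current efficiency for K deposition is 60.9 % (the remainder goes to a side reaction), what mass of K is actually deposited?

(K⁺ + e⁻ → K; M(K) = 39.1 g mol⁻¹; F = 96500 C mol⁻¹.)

Q = I·t = 37.20 × 91080 = 3388000 C.
n(e⁻) = 3388000/96500 = 35.11 mol; theoretically n(K) = 35.11/1 = 35.11 mol, m_theo = 1373 g.
At 60.9 % efficiency, m_actual = 0.609 × 1373 = 836 g.

836 g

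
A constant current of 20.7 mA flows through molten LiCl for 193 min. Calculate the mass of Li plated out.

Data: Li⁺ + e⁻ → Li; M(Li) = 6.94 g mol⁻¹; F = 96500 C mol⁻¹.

0.0172 g

Q = I·t = 0.02070 A × 11580 s = 239.7 C.
n(e⁻) = Q/F = 239.7 / 96500 = 0.002484 mol.
Li⁺ + e⁻ → Li, so n(Li) = n(e⁻)/1 = 0.002484 mol.
m = n·M = 0.002484 × 6.94 = 0.0172 g.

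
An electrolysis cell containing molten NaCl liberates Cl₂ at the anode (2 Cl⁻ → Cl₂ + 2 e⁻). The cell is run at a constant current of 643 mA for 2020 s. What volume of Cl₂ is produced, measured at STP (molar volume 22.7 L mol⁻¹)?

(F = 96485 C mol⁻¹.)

Q = I·t = 0.6430 A × 2020.0 s = 1299 C.
n(e⁻) = Q/F = 1299 / 96485 = 0.01346 mol.
2 electrons are transferred per Cl₂ molecule, so n(Cl₂) = 0.01346 / 2 = 0.006731 mol.
V = n × V_m = 0.006731 × 22.7 = 0.153 L.

0.153 L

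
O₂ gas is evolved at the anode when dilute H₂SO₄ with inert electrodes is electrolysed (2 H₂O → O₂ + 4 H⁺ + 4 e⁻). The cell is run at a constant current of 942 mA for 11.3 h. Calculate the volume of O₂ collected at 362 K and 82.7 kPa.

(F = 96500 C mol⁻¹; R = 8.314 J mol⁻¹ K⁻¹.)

Q = I·t = 0.9420 A × 40680 s = 38320 C.
n(e⁻) = Q/F = 38320 / 96500 = 0.3971 mol.
4 electrons are transferred per O₂ molecule, so n(O₂) = 0.3971 / 4 = 0.09928 mol.
V = nRT/P = (0.09928 × 8.314 × 362) / (82.7 × 10³ Pa) = 0.00361 m³ = 3.61 L.

3.61 L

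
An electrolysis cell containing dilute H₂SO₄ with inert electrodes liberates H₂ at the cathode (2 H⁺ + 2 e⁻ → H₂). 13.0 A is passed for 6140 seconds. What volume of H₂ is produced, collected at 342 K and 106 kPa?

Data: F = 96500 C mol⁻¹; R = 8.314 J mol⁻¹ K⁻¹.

Q = I·t = 13.00 A × 6140.0 s = 79820 C.
n(e⁻) = Q/F = 79820 / 96500 = 0.8272 mol.
2 electrons are transferred per H₂ molecule, so n(H₂) = 0.8272 / 2 = 0.4136 mol.
V = nRT/P = (0.4136 × 8.314 × 342) / (106 × 10³ Pa) = 0.0111 m³ = 11.1 L.

11.1 L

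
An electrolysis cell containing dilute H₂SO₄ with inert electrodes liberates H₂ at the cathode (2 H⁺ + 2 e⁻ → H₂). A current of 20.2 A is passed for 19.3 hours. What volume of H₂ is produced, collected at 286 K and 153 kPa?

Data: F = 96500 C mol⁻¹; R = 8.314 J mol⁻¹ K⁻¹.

113 L

Q = I·t = 20.20 A × 69480 s = 1403000 C.
n(e⁻) = Q/F = 1403000 / 96500 = 14.54 mol.
2 electrons are transferred per H₂ molecule, so n(H₂) = 14.54 / 2 = 7.272 mol.
V = nRT/P = (7.272 × 8.314 × 286) / (153 × 10³ Pa) = 0.113 m³ = 113 L.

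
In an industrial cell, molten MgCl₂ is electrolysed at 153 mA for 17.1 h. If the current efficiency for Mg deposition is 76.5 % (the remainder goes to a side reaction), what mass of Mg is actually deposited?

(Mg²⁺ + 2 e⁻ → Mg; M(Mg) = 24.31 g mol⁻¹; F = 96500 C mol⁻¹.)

Q = I·t = 0.1530 × 61560 = 9419 C.
n(e⁻) = 9419/96500 = 0.09760 mol; theoretically n(Mg) = 0.09760/2 = 0.04880 mol, m_theo = 1.186 g.
At 76.5 % efficiency, m_actual = 0.765 × 1.186 = 0.908 g.

0.908 g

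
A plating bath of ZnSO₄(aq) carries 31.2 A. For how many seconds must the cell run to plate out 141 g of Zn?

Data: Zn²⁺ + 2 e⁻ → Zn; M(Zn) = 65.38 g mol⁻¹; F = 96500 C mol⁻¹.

13300 s

n(Zn) = m/M = 141 / 65.38 = 2.157 mol.
Each Zn atom requires 2 electrons, so n(e⁻) = 2 × 2.157 = 4.313 mol.
Q = n(e⁻)·F = 4.313 × 96500 = 416200 C.
t = Q/I = 416200 / 31.20 A = 13340 s.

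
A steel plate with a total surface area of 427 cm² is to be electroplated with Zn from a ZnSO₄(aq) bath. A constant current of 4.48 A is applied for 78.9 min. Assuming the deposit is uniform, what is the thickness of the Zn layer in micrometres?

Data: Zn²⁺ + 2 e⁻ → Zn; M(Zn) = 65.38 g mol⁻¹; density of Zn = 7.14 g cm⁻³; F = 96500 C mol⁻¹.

23.6 μm

Q = I·t = 4.480 × 4734.0 = 21210 C; n(e⁻) = 0.2198 mol.
n(Zn) = n(e⁻)/2 = 0.1099 mol, so m = 0.1099 × 65.38 = 7.184 g.
Volume = m/ρ = 7.184 / 7.14 = 1.006 cm³.
Thickness = V/A = 1.006 / 427 = 0.00236 cm = 23.6 μm.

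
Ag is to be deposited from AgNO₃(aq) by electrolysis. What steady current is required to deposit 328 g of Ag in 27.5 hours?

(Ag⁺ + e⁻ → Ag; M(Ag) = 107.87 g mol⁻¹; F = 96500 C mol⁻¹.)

2.96 A

n(Ag) = 328 / 107.87 = 3.041 mol.
n(e⁻) = 1 × 3.041 = 3.041 mol.
Q = n(e⁻)·F = 3.041 × 96500 = 293400 C.
I = Q/t = 293400 / 99000 s = 2.96 A.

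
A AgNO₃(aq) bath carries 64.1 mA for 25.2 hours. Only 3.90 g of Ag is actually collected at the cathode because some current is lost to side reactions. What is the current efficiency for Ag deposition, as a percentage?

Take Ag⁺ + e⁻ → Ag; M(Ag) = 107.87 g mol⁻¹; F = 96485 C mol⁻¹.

Q = I·t = 0.06410 × 90720 = 5815 C; n(e⁻) = 5815/96485 = 0.06027 mol.
Theoretical n(Ag) = n(e⁻)/1 = 0.06027 mol, i.e. m_theo = 0.06027 × 107.87 = 6.501 g.
Efficiency = m_actual / m_theo = 3.90 / 6.501 = 60.0 %.

60.0 %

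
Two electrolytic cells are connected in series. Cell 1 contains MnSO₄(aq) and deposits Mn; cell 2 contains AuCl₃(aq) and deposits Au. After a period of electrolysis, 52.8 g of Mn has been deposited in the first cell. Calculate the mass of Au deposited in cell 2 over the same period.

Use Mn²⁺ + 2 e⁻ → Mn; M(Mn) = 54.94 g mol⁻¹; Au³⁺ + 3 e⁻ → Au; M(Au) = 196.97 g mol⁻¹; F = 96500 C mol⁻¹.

n(Mn) = 52.8 / 54.94 = 0.9610 mol.
Since Mn²⁺ + 2 e⁻ → Mn, n(e⁻) passed = 2 × 0.9610 = 1.922 mol.
Cells in series carry the same charge, so the same 1.922 mol of electrons passes through cell 2.
Au³⁺ + 3 e⁻ → Au, so n(Au) = 1.922 / 3 = 0.6407 mol.
m(Au) = 0.6407 × 196.97 = 126 g.

126 g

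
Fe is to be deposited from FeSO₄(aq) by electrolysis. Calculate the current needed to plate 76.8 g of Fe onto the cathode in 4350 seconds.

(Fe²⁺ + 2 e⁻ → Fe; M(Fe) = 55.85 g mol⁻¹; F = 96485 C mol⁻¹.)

n(Fe) = 76.8 / 55.85 = 1.375 mol.
n(e⁻) = 2 × 1.375 = 2.750 mol.
Q = n(e⁻)·F = 2.750 × 96485 = 265400 C.
I = Q/t = 265400 / 4350.0 s = 61.0 A.

61.0 A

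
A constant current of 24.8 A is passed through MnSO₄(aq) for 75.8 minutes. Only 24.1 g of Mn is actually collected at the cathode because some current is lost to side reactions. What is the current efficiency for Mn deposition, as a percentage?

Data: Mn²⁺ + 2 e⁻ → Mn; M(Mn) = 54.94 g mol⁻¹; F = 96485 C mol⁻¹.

75.0 %

Q = I·t = 24.80 × 4548.0 = 112800 C; n(e⁻) = 112800/96485 = 1.169 mol.
Theoretical n(Mn) = n(e⁻)/2 = 0.5845 mol, i.e. m_theo = 0.5845 × 54.94 = 32.11 g.
Efficiency = m_actual / m_theo = 24.1 / 32.11 = 75.0 %.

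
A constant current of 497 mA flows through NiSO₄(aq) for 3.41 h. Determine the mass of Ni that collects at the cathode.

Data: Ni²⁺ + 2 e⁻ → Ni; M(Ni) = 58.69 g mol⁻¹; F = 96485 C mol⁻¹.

1.86 g

Q = I·t = 0.4970 A × 12276 s = 6101 C.
n(e⁻) = Q/F = 6101 / 96485 = 0.06323 mol.
Ni²⁺ + 2 e⁻ → Ni, so n(Ni) = n(e⁻)/2 = 0.03162 mol.
m = n·M = 0.03162 × 58.69 = 1.86 g.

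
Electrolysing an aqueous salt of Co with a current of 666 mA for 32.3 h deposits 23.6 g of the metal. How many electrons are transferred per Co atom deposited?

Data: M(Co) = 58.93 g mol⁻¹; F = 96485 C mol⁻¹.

Q = I·t = 0.6660 A × 116280 s = 77440 C, so n(e⁻) = 77440/96485 = 0.8026 mol.
n(Co) deposited = 23.6 / 58.93 = 0.4005 mol.
Electrons per atom = n(e⁻)/n(Co) = 0.8026 / 0.4005 = 2.00 ≈ 2, so the ion is Co²⁺.

2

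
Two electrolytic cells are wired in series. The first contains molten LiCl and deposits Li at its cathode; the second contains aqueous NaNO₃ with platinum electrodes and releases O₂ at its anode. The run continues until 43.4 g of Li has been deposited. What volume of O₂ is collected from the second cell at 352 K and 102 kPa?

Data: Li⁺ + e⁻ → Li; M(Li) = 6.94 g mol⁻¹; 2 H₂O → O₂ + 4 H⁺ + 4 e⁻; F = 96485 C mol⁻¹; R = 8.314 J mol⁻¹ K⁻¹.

44.9 L

n(Li) = 43.4 / 6.94 = 6.254 mol, so n(e⁻) = 1 × 6.254 = 6.254 mol.
The cells are in series, so the same 6.254 mol of electrons passes through the second cell.
2 H₂O → O₂ + 4 H⁺ + 4 e⁻ — 4 mol e⁻ per mol O₂, so n(O₂) = 6.254/4 = 1.563 mol.
V = nRT/P = (1.563 × 8.314 × 352) / (102 × 10³) = 0.0449 m³ = 44.9 L.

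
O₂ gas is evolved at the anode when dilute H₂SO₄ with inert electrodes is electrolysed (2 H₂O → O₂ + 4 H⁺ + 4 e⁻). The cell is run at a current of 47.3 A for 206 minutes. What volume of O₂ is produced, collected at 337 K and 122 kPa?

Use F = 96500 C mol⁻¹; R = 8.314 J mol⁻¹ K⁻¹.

Q = I·t = 47.30 A × 12360 s = 584600 C.
n(e⁻) = Q/F = 584600 / 96500 = 6.058 mol.
4 electrons are transferred per O₂ molecule, so n(O₂) = 6.058 / 4 = 1.515 mol.
V = nRT/P = (1.515 × 8.314 × 337) / (122 × 10³ Pa) = 0.0348 m³ = 34.8 L.

34.8 L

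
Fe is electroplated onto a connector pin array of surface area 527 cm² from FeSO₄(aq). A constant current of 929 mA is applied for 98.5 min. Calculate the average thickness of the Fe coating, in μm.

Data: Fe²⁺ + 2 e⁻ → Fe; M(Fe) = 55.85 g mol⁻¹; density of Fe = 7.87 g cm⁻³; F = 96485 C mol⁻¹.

3.83 μm

Q = I·t = 0.9290 × 5910.0 = 5490 C; n(e⁻) = 0.05690 mol.
n(Fe) = n(e⁻)/2 = 0.02845 mol, so m = 0.02845 × 55.85 = 1.589 g.
Volume = m/ρ = 1.589 / 7.87 = 0.2019 cm³.
Thickness = V/A = 0.2019 / 527 = 3.83 × 10⁻⁴ cm = 3.83 μm.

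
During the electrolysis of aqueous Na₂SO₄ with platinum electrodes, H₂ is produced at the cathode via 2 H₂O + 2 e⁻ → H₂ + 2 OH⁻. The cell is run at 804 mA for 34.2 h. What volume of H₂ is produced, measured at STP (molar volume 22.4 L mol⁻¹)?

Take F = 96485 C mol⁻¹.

11.5 L

Q = I·t = 0.8040 A × 123120 s = 98990 C.
n(e⁻) = Q/F = 98990 / 96485 = 1.026 mol.
2 electrons are transferred per H₂ molecule, so n(H₂) = 1.026 / 2 = 0.5130 mol.
V = n × V_m = 0.5130 × 22.4 = 11.5 L.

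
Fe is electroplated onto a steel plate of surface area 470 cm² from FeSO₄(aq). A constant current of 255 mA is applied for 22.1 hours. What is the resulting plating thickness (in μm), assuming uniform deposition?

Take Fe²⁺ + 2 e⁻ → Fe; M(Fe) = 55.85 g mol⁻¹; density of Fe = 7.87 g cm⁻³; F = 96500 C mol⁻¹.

15.9 μm

Q = I·t = 0.2550 × 79560 = 20290 C; n(e⁻) = 0.2102 mol.
n(Fe) = n(e⁻)/2 = 0.1051 mol, so m = 0.1051 × 55.85 = 5.871 g.
Volume = m/ρ = 5.871 / 7.87 = 0.7460 cm³.
Thickness = V/A = 0.7460 / 470 = 0.00159 cm = 15.9 μm.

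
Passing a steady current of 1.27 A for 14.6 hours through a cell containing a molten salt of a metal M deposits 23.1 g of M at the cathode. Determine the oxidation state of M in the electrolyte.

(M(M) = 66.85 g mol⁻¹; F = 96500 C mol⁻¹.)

Q = I·t = 1.270 A × 52560 s = 66750 C, so n(e⁻) = 66750/96500 = 0.6917 mol.
n(M) deposited = 23.1 / 66.85 = 0.3455 mol.
Electrons per atom = n(e⁻)/n(M) = 0.6917 / 0.3455 = 2.00 ≈ 2, so the ion is M²⁺.

+2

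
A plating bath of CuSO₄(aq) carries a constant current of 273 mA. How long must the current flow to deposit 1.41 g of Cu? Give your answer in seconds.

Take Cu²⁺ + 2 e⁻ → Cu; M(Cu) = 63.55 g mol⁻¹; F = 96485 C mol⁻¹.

15700 s

n(Cu) = m/M = 1.41 / 63.55 = 0.02219 mol.
Each Cu atom requires 2 electrons, so n(e⁻) = 2 × 0.02219 = 0.04437 mol.
Q = n(e⁻)·F = 0.04437 × 96485 = 4281 C.
t = Q/I = 4281 / 0.2730 A = 15680 s.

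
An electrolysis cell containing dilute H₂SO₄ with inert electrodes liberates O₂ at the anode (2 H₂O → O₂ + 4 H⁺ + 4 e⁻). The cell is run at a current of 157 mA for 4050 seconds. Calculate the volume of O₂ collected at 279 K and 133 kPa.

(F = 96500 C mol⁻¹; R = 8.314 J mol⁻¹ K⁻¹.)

Q = I·t = 0.1570 A × 4050.0 s = 635.8 C.
n(e⁻) = Q/F = 635.8 / 96500 = 0.006589 mol.
4 electrons are transferred per O₂ molecule, so n(O₂) = 0.006589 / 4 = 0.001647 mol.
V = nRT/P = (0.001647 × 8.314 × 279) / (133 × 10³ Pa) = 2.87 × 10⁻⁵ m³ = 0.0287 L.

0.0287 L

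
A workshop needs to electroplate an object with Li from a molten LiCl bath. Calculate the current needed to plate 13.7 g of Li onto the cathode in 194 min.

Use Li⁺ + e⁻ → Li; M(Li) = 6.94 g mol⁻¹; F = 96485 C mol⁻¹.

16.4 A

n(Li) = 13.7 / 6.94 = 1.974 mol.
n(e⁻) = 1 × 1.974 = 1.974 mol.
Q = n(e⁻)·F = 1.974 × 96485 = 190500 C.
I = Q/t = 190500 / 11640 s = 16.4 A.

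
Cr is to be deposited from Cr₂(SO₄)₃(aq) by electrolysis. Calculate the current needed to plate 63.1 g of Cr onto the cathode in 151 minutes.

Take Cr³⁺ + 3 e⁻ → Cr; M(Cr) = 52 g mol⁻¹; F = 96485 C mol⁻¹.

38.8 A

n(Cr) = 63.1 / 52 = 1.213 mol.
n(e⁻) = 3 × 1.213 = 3.640 mol.
Q = n(e⁻)·F = 3.640 × 96485 = 351200 C.
I = Q/t = 351200 / 9060.0 s = 38.8 A.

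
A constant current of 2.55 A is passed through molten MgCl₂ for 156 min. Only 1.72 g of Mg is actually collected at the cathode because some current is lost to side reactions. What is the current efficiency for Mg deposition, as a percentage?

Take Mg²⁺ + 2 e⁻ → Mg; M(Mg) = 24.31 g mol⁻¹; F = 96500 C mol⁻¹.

Q = I·t = 2.550 × 9360.0 = 23870 C; n(e⁻) = 23870/96500 = 0.2473 mol.
Theoretical n(Mg) = n(e⁻)/2 = 0.1237 mol, i.e. m_theo = 0.1237 × 24.31 = 3.006 g.
Efficiency = m_actual / m_theo = 1.72 / 3.006 = 57.2 %.

57.2 %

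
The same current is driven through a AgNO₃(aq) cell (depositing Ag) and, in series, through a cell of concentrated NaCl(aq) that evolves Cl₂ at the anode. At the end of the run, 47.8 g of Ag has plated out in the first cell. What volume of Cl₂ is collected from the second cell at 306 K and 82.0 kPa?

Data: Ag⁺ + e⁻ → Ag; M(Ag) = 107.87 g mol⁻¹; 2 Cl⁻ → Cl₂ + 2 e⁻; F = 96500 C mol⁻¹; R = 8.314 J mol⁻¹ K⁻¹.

n(Ag) = 47.8 / 107.87 = 0.4431 mol, so n(e⁻) = 1 × 0.4431 = 0.4431 mol.
The cells are in series, so the same 0.4431 mol of electrons passes through the second cell.
2 Cl⁻ → Cl₂ + 2 e⁻ — 2 mol e⁻ per mol Cl₂, so n(Cl₂) = 0.4431/2 = 0.2216 mol.
V = nRT/P = (0.2216 × 8.314 × 306) / (82.0 × 10³) = 0.00687 m³ = 6.87 L.

6.87 L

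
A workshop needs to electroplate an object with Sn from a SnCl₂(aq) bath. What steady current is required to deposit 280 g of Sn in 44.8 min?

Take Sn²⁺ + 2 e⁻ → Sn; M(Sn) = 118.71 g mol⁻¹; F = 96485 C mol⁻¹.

169 A

n(Sn) = 280 / 118.71 = 2.359 mol.
n(e⁻) = 2 × 2.359 = 4.717 mol.
Q = n(e⁻)·F = 4.717 × 96485 = 455200 C.
I = Q/t = 455200 / 2688.0 s = 169 A.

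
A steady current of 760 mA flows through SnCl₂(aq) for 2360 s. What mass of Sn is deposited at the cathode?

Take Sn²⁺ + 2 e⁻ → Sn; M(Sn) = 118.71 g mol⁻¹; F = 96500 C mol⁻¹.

Q = I·t = 0.7600 A × 2360.0 s = 1794 C.
n(e⁻) = Q/F = 1794 / 96500 = 0.01859 mol.
Sn²⁺ + 2 e⁻ → Sn, so n(Sn) = n(e⁻)/2 = 0.009293 mol.
m = n·M = 0.009293 × 118.71 = 1.10 g.

1.10 g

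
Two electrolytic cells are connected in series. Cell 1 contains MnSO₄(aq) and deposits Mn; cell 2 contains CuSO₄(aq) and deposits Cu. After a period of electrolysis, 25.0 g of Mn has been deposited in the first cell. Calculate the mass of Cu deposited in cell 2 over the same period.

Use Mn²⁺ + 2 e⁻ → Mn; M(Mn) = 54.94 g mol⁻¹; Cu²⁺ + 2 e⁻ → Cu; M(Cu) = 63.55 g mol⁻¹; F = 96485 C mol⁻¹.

n(Mn) = 25.0 / 54.94 = 0.4550 mol.
Since Mn²⁺ + 2 e⁻ → Mn, n(e⁻) passed = 2 × 0.4550 = 0.9101 mol.
Cells in series carry the same charge, so the same 0.9101 mol of electrons passes through cell 2.
Cu²⁺ + 2 e⁻ → Cu, so n(Cu) = 0.9101 / 2 = 0.4550 mol.
m(Cu) = 0.4550 × 63.55 = 28.9 g.

28.9 g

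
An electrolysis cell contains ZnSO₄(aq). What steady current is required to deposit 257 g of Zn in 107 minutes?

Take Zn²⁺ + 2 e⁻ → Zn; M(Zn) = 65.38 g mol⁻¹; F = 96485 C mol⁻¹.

n(Zn) = 257 / 65.38 = 3.931 mol.
n(e⁻) = 2 × 3.931 = 7.862 mol.
Q = n(e⁻)·F = 7.862 × 96485 = 758500 C.
I = Q/t = 758500 / 6420.0 s = 118 A.

118 A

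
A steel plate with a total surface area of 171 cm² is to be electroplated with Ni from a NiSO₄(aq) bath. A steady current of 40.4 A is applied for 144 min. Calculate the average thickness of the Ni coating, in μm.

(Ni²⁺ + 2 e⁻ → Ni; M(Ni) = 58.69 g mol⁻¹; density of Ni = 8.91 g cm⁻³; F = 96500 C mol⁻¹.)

697 μm

Q = I·t = 40.40 × 8640.0 = 349100 C; n(e⁻) = 3.617 mol.
n(Ni) = n(e⁻)/2 = 1.809 mol, so m = 1.809 × 58.69 = 106.1 g.
Volume = m/ρ = 106.1 / 8.91 = 11.91 cm³.
Thickness = V/A = 11.91 / 171 = 0.0697 cm = 697 μm.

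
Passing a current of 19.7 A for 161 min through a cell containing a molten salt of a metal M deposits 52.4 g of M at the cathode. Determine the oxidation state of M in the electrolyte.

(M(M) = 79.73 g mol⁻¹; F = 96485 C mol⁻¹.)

+3

Q = I·t = 19.70 A × 9660.0 s = 190300 C, so n(e⁻) = 190300/96485 = 1.972 mol.
n(M) deposited = 52.4 / 79.73 = 0.6572 mol.
Electrons per atom = n(e⁻)/n(M) = 1.972 / 0.6572 = 3.00 ≈ 3, so the ion is M³⁺.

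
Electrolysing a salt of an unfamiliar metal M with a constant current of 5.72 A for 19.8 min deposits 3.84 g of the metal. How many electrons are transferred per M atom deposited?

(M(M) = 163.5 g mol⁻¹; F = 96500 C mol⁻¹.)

Q = I·t = 5.720 A × 1188.0 s = 6795 C, so n(e⁻) = 6795/96500 = 0.07042 mol.
n(M) deposited = 3.84 / 163.5 = 0.02349 mol.
Electrons per atom = n(e⁻)/n(M) = 0.07042 / 0.02349 = 3.00 ≈ 3, so the ion is M³⁺.

3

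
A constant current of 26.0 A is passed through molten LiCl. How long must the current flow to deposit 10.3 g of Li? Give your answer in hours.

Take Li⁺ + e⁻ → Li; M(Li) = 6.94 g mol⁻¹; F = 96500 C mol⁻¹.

1.53 h

n(Li) = m/M = 10.3 / 6.94 = 1.484 mol.
Each Li atom requires 1 electron, so n(e⁻) = 1 × 1.484 = 1.484 mol.
Q = n(e⁻)·F = 1.484 × 96500 = 143200 C.
t = Q/I = 143200 / 26.00 A = 5508 s = 1.53 h.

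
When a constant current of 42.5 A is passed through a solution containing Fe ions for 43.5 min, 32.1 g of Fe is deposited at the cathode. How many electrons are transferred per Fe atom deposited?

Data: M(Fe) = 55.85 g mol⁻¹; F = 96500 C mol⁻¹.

2

Q = I·t = 42.50 A × 2610.0 s = 110900 C, so n(e⁻) = 110900/96500 = 1.149 mol.
n(Fe) deposited = 32.1 / 55.85 = 0.5748 mol.
Electrons per atom = n(e⁻)/n(Fe) = 1.149 / 0.5748 = 2.00 ≈ 2, so the ion is Fe²⁺.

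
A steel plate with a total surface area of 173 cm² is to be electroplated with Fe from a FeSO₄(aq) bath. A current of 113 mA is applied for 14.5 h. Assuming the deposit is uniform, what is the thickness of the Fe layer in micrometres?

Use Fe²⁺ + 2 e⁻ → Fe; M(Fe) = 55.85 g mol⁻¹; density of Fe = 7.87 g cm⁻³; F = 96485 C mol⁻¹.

Q = I·t = 0.1130 × 52200 = 5899 C; n(e⁻) = 0.06113 mol.
n(Fe) = n(e⁻)/2 = 0.03057 mol, so m = 0.03057 × 55.85 = 1.707 g.
Volume = m/ρ = 1.707 / 7.87 = 0.2169 cm³.
Thickness = V/A = 0.2169 / 173 = 0.00125 cm = 12.5 μm.

12.5 μm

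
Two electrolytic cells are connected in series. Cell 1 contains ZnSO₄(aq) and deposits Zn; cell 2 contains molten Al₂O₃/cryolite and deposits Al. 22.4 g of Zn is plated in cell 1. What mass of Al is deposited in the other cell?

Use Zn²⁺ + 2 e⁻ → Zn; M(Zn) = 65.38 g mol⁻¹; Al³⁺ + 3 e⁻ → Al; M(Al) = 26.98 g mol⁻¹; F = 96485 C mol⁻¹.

n(Zn) = 22.4 / 65.38 = 0.3426 mol.
Since Zn²⁺ + 2 e⁻ → Zn, n(e⁻) passed = 2 × 0.3426 = 0.6852 mol.
Cells in series carry the same charge, so the same 0.6852 mol of electrons passes through cell 2.
Al³⁺ + 3 e⁻ → Al, so n(Al) = 0.6852 / 3 = 0.2284 mol.
m(Al) = 0.2284 × 26.98 = 6.16 g.

6.16 g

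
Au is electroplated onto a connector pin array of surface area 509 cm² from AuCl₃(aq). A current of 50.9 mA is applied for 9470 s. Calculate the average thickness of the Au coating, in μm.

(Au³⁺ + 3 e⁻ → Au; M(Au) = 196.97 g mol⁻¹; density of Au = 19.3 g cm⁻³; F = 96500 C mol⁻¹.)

Q = I·t = 0.05090 × 9470.0 = 482.0 C; n(e⁻) = 0.004995 mol.
n(Au) = n(e⁻)/3 = 0.001665 mol, so m = 0.001665 × 196.97 = 0.3280 g.
Volume = m/ρ = 0.3280 / 19.3 = 0.01699 cm³.
Thickness = V/A = 0.01699 / 509 = 3.34 × 10⁻⁵ cm = 0.334 μm.

0.334 μm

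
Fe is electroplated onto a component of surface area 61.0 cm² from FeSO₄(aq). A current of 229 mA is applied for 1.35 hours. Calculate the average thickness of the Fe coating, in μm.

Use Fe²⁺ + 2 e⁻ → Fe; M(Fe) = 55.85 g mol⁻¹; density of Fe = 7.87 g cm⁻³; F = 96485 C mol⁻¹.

Q = I·t = 0.2290 × 4860.0 = 1113 C; n(e⁻) = 0.01153 mol.
n(Fe) = n(e⁻)/2 = 0.005767 mol, so m = 0.005767 × 55.85 = 0.3221 g.
Volume = m/ρ = 0.3221 / 7.87 = 0.04093 cm³.
Thickness = V/A = 0.04093 / 61.0 = 6.71 × 10⁻⁴ cm = 6.71 μm.

6.71 μm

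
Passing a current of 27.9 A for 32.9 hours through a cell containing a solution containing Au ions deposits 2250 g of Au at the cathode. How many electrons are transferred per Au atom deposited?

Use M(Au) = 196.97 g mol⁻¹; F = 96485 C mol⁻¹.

3

Q = I·t = 27.90 A × 118440 s = 3304000 C, so n(e⁻) = 3304000/96485 = 34.25 mol.
n(Au) deposited = 2250 / 196.97 = 11.42 mol.
Electrons per atom = n(e⁻)/n(Au) = 34.25 / 11.42 = 3.00 ≈ 3, so the ion is Au³⁺.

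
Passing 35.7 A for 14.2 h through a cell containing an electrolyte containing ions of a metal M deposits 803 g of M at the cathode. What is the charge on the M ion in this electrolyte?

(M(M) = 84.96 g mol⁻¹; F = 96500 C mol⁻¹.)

Q = I·t = 35.70 A × 51120 s = 1825000 C, so n(e⁻) = 1825000/96500 = 18.91 mol.
n(M) deposited = 803 / 84.96 = 9.452 mol.
Electrons per atom = n(e⁻)/n(M) = 18.91 / 9.452 = 2.00 ≈ 2, so the ion is M²⁺.

+2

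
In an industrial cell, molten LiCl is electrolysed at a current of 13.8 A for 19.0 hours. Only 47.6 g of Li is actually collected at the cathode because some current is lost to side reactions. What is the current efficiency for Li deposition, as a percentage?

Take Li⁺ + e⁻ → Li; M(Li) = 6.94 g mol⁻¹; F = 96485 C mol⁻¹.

Q = I·t = 13.80 × 68400 = 943900 C; n(e⁻) = 943900/96485 = 9.783 mol.
Theoretical n(Li) = n(e⁻)/1 = 9.783 mol, i.e. m_theo = 9.783 × 6.94 = 67.89 g.
Efficiency = m_actual / m_theo = 47.6 / 67.89 = 70.1 %.

70.1 %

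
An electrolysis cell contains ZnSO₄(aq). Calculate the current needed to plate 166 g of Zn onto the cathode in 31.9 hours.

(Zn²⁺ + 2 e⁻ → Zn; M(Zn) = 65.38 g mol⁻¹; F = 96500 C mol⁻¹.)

4.27 A

n(Zn) = 166 / 65.38 = 2.539 mol.
n(e⁻) = 2 × 2.539 = 5.078 mol.
Q = n(e⁻)·F = 5.078 × 96500 = 490000 C.
I = Q/t = 490000 / 114840 s = 4.27 A.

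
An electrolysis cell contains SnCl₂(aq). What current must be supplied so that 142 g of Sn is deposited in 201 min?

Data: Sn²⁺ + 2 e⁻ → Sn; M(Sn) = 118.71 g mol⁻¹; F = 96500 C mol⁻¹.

n(Sn) = 142 / 118.71 = 1.196 mol.
n(e⁻) = 2 × 1.196 = 2.392 mol.
Q = n(e⁻)·F = 2.392 × 96500 = 230900 C.
I = Q/t = 230900 / 12060 s = 19.1 A.

19.1 A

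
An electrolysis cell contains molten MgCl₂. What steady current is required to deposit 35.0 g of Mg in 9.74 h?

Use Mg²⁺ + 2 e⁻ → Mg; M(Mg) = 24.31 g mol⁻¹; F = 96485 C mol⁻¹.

7.92 A

n(Mg) = 35.0 / 24.31 = 1.440 mol.
n(e⁻) = 2 × 1.440 = 2.879 mol.
Q = n(e⁻)·F = 2.879 × 96485 = 277800 C.
I = Q/t = 277800 / 35064 s = 7.92 A.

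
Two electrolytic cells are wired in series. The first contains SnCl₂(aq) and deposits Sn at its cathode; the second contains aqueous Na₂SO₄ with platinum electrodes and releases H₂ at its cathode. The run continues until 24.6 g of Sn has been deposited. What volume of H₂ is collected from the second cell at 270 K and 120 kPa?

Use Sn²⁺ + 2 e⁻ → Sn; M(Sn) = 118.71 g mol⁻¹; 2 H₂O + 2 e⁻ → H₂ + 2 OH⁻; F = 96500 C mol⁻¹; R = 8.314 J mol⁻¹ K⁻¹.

n(Sn) = 24.6 / 118.71 = 0.2072 mol, so n(e⁻) = 2 × 0.2072 = 0.4145 mol.
The cells are in series, so the same 0.4145 mol of electrons passes through the second cell.
2 H₂O + 2 e⁻ → H₂ + 2 OH⁻ — 2 mol e⁻ per mol H₂, so n(H₂) = 0.4145/2 = 0.2072 mol.
V = nRT/P = (0.2072 × 8.314 × 270) / (120 × 10³) = 0.00388 m³ = 3.88 L.

3.88 L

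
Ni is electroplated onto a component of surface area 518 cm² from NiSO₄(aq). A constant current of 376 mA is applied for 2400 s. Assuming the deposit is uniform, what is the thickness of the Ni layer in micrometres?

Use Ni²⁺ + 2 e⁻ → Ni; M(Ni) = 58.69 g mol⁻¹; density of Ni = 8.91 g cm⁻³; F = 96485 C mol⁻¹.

Q = I·t = 0.3760 × 2400.0 = 902.4 C; n(e⁻) = 0.009353 mol.
n(Ni) = n(e⁻)/2 = 0.004676 mol, so m = 0.004676 × 58.69 = 0.2745 g.
Volume = m/ρ = 0.2745 / 8.91 = 0.03080 cm³.
Thickness = V/A = 0.03080 / 518 = 5.95 × 10⁻⁵ cm = 0.595 μm.

0.595 μm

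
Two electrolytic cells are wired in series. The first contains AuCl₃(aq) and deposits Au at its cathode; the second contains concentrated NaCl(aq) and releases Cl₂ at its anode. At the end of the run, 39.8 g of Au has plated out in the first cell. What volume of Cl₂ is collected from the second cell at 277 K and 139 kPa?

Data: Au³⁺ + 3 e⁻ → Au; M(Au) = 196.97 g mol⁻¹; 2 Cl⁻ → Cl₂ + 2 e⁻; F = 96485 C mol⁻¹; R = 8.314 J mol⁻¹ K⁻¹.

5.02 L

n(Au) = 39.8 / 196.97 = 0.2021 mol, so n(e⁻) = 3 × 0.2021 = 0.6062 mol.
The cells are in series, so the same 0.6062 mol of electrons passes through the second cell.
2 Cl⁻ → Cl₂ + 2 e⁻ — 2 mol e⁻ per mol Cl₂, so n(Cl₂) = 0.6062/2 = 0.3031 mol.
V = nRT/P = (0.3031 × 8.314 × 277) / (139 × 10³) = 0.00502 m³ = 5.02 L.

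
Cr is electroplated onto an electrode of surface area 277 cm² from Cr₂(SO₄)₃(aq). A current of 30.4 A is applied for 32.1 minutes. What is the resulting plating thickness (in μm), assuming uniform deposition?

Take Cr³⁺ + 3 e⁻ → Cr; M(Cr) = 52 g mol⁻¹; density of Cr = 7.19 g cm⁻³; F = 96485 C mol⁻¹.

Q = I·t = 30.40 × 1926.0 = 58550 C; n(e⁻) = 0.6068 mol.
n(Cr) = n(e⁻)/3 = 0.2023 mol, so m = 0.2023 × 52 = 10.52 g.
Volume = m/ρ = 10.52 / 7.19 = 1.463 cm³.
Thickness = V/A = 1.463 / 277 = 0.00528 cm = 52.8 μm.

52.8 μm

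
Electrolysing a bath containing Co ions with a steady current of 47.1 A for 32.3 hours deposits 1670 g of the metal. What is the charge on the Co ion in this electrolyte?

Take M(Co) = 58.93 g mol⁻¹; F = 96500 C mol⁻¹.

+2

Q = I·t = 47.10 A × 116280 s = 5477000 C, so n(e⁻) = 5477000/96500 = 56.75 mol.
n(Co) deposited = 1670 / 58.93 = 28.34 mol.
Electrons per atom = n(e⁻)/n(Co) = 56.75 / 28.34 = 2.00 ≈ 2, so the ion is Co²⁺.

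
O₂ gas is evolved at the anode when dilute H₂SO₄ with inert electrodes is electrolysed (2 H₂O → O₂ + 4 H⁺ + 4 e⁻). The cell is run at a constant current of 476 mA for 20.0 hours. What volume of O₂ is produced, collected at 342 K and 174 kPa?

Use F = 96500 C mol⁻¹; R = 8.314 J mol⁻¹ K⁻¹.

1.45 L

Q = I·t = 0.4760 A × 72000 s = 34270 C.
n(e⁻) = Q/F = 34270 / 96500 = 0.3552 mol.
4 electrons are transferred per O₂ molecule, so n(O₂) = 0.3552 / 4 = 0.08879 mol.
V = nRT/P = (0.08879 × 8.314 × 342) / (174 × 10³ Pa) = 0.00145 m³ = 1.45 L.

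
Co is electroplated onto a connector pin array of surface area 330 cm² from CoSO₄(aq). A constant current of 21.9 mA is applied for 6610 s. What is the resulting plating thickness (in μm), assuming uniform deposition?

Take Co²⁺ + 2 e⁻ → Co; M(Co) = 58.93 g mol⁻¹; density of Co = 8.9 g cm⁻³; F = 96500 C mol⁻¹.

Q = I·t = 0.02190 × 6610.0 = 144.8 C; n(e⁻) = 0.001500 mol.
n(Co) = n(e⁻)/2 = 0.0007500 mol, so m = 0.0007500 × 58.93 = 0.04420 g.
Volume = m/ρ = 0.04420 / 8.9 = 0.004966 cm³.
Thickness = V/A = 0.004966 / 330 = 1.50 × 10⁻⁵ cm = 0.150 μm.

0.150 μm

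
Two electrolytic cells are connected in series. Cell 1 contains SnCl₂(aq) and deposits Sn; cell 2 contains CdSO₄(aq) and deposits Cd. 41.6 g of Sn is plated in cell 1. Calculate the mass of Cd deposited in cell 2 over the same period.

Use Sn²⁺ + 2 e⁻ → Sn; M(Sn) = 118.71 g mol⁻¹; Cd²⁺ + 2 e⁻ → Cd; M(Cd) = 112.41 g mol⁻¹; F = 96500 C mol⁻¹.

39.4 g

n(Sn) = 41.6 / 118.71 = 0.3504 mol.
Since Sn²⁺ + 2 e⁻ → Sn, n(e⁻) passed = 2 × 0.3504 = 0.7009 mol.
Cells in series carry the same charge, so the same 0.7009 mol of electrons passes through cell 2.
Cd²⁺ + 2 e⁻ → Cd, so n(Cd) = 0.7009 / 2 = 0.3504 mol.
m(Cd) = 0.3504 × 112.41 = 39.4 g.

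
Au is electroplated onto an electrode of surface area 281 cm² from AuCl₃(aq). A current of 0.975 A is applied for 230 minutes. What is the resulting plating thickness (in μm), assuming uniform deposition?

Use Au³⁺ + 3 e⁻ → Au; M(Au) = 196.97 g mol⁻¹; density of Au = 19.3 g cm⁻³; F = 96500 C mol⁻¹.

Q = I·t = 0.9750 × 13800 = 13460 C; n(e⁻) = 0.1394 mol.
n(Au) = n(e⁻)/3 = 0.04648 mol, so m = 0.04648 × 196.97 = 9.155 g.
Volume = m/ρ = 9.155 / 19.3 = 0.4743 cm³.
Thickness = V/A = 0.4743 / 281 = 0.00169 cm = 16.9 μm.

16.9 μm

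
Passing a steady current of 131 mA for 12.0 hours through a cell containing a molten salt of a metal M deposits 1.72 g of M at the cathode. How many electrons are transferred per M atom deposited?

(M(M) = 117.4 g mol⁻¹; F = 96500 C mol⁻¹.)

Q = I·t = 0.1310 A × 43200 s = 5659 C, so n(e⁻) = 5659/96500 = 0.05864 mol.
n(M) deposited = 1.72 / 117.4 = 0.01465 mol.
Electrons per atom = n(e⁻)/n(M) = 0.05864 / 0.01465 = 4.00 ≈ 4, so the ion is M⁴⁺.

4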